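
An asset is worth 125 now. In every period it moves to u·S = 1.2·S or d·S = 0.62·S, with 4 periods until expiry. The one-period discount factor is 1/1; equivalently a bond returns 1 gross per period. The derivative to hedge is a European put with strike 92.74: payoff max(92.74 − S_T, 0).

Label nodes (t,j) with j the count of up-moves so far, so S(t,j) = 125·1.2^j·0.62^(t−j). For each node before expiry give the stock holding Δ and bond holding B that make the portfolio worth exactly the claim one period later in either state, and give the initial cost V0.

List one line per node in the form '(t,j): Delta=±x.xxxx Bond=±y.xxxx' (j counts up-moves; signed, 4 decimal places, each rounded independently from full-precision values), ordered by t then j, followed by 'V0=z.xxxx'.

(0,0): Delta=-0.2618 Bond=47.1112
(1,0): Delta=-0.6068 Bond=73.8444
(1,1): Delta=-0.1680 Bond=33.0411
(2,0): Delta=-1.0000 Bond=92.7400
(2,1): Delta=-0.4998 Bond=63.8993
(2,2): Delta=-0.0778 Bond=16.8000
(3,0): Delta=-1.0000 Bond=92.7400
(3,1): Delta=-1.0000 Bond=92.7400
(3,2): Delta=-0.3638 Bond=48.7200
(3,3): Delta=0.0000 Bond=0.0000
V0=14.3854

The replicating-portfolio and risk-neutral prices coincide; use p* = (1−0.62)/(1.2−0.62) = 0.6552 for the latter.
Terminal payoffs: V(4,0)=74.2696, V(4,1)=56.9908, V(4,2)=23.5480, V(4,3)=0.0000, V(4,4)=0.0000
Node (3,0) S=29.7910: V=(p*·56.9908+(1−p*)·74.2696)/1=62.9490; Δ=(56.9908−74.2696)/(35.7492−18.4704)=-1.0000; B=V−Δ·S=92.7400
Node (3,1) S=57.6600: V=(p*·23.5480+(1−p*)·56.9908)/1=35.0800; Δ=(23.5480−56.9908)/(69.1920−35.7492)=-1.0000; B=V−Δ·S=92.7400
Node (3,2) S=111.6000: V=(p*·0.0000+(1−p*)·23.5480)/1=8.1200; Δ=(0.0000−23.5480)/(133.9200−69.1920)=-0.3638; B=V−Δ·S=48.7200
Node (3,3) S=216.0000: V=(p*·0.0000+(1−p*)·0.0000)/1=0.0000; Δ=(0.0000−0.0000)/(259.2000−133.9200)=0.0000; B=V−Δ·S=0.0000
Node (2,0) S=48.0500: V=(p*·35.0800+(1−p*)·62.9490)/1=44.6900; Δ=(35.0800−62.9490)/(57.6600−29.7910)=-1.0000; B=V−Δ·S=92.7400
Node (2,1) S=93.0000: V=(p*·8.1200+(1−p*)·35.0800)/1=17.4166; Δ=(8.1200−35.0800)/(111.6000−57.6600)=-0.4998; B=V−Δ·S=63.8993
Node (2,2) S=180.0000: V=(p*·0.0000+(1−p*)·8.1200)/1=2.8000; Δ=(0.0000−8.1200)/(216.0000−111.6000)=-0.0778; B=V−Δ·S=16.8000
Node (1,0) S=77.5000: V=(p*·17.4166+(1−p*)·44.6900)/1=26.8212; Δ=(17.4166−44.6900)/(93.0000−48.0500)=-0.6068; B=V−Δ·S=73.8444
Node (1,1) S=150.0000: V=(p*·2.8000+(1−p*)·17.4166)/1=7.8402; Δ=(2.8000−17.4166)/(180.0000−93.0000)=-0.1680; B=V−Δ·S=33.0411
Node (0,0) S=125.0000: V=(p*·7.8402+(1−p*)·26.8212)/1=14.3854; Δ=(7.8402−26.8212)/(150.0000−77.5000)=-0.2618; B=V−Δ·S=47.1112
Each (Δ,B) replicates both successor values, so the strategy is self-financing and V0 is arbitrage-free.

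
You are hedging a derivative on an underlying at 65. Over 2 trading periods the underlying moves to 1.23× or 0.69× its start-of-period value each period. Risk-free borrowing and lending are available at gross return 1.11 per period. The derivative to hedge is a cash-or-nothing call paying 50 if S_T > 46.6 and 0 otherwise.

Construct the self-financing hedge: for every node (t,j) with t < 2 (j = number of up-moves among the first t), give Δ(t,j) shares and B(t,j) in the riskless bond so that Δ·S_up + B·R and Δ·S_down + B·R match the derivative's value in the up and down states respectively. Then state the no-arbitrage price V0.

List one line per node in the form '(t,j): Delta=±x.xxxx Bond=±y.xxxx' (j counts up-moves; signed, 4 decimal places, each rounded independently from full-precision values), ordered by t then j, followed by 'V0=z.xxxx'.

(0,0): Delta=0.2852 Bond=20.0401
(1,0): Delta=2.0645 Bond=-57.5576
(1,1): Delta=0.0000 Bond=45.0450
V0=38.5771

Risk-neutral probability p* = (R−d)/(u−d) = (1.11−0.69)/(1.23−0.69) = 0.7778.
Terminal payoffs: V(2,0)=0.0000, V(2,1)=50.0000, V(2,2)=50.0000
Node (1,0) S=44.8500: V=(p*·50.0000+(1−p*)·0.0000)/1.11=35.0350; Δ=(50.0000−0.0000)/(55.1655−30.9465)=2.0645; B=V−Δ·S=-57.5576
Node (1,1) S=79.9500: V=(p*·50.0000+(1−p*)·50.0000)/1.11=45.0450; Δ=(50.0000−50.0000)/(98.3385−55.1655)=0.0000; B=V−Δ·S=45.0450
Node (0,0) S=65.0000: V=(p*·45.0450+(1−p*)·35.0350)/1.11=38.5771; Δ=(45.0450−35.0350)/(79.9500−44.8500)=0.2852; B=V−Δ·S=20.0401
The time-0 hedge costs 38.5771, which is the no-arbitrage price.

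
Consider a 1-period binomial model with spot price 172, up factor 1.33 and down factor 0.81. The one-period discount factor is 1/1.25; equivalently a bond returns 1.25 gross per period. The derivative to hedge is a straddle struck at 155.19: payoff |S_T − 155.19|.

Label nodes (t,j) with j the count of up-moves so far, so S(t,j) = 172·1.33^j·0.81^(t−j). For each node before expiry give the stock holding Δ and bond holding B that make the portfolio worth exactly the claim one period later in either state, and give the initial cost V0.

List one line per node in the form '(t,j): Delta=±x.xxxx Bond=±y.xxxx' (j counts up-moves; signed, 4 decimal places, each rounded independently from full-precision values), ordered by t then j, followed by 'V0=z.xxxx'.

Since d<R<u, set p* = (R−d)/(u−d) = 0.8462; price each node as the discounted p*-expectation of its children.
Terminal values V(1,·): V(1,0)=15.8700, V(1,1)=73.5700
Node (0,0) S=172.0000: V=(p*·73.5700+(1−p*)·15.8700)/1.25=51.7545; Δ=(73.5700−15.8700)/(228.7600−139.3200)=0.6451; B=V−Δ·S=-59.2071
Each (Δ,B) replicates both successor values, so the strategy is self-financing and V0 is arbitrage-free.

(0,0): Delta=0.6451 Bond=-59.2071
V0=51.7545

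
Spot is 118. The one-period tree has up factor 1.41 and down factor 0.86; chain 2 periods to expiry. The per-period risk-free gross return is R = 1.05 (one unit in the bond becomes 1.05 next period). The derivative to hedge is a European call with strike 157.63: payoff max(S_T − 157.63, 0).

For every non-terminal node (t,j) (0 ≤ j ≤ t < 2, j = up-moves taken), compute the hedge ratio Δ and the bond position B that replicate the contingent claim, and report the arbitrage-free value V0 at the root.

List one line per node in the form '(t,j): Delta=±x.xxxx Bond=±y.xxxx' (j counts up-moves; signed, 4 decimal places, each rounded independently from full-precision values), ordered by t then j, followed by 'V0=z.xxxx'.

(0,0): Delta=0.3902 Bond=-37.7091
(1,0): Delta=0.0000 Bond=0.0000
(1,1): Delta=0.8411 Bond=-114.6157
V0=8.3311

The replicating-portfolio and risk-neutral prices coincide; use p* = (1.05−0.86)/(1.41−0.86) = 0.3455 for the latter.
Terminal payoffs: V(2,0)=0.0000, V(2,1)=0.0000, V(2,2)=76.9658
Node (1,0) S=101.4800: V=(p*·0.0000+(1−p*)·0.0000)/1.05=0.0000; Δ=(0.0000−0.0000)/(143.0868−87.2728)=0.0000; B=V−Δ·S=0.0000
Node (1,1) S=166.3800: V=(p*·76.9658+(1−p*)·0.0000)/1.05=25.3221; Δ=(76.9658−0.0000)/(234.5958−143.0868)=0.8411; B=V−Δ·S=-114.6157
Node (0,0) S=118.0000: V=(p*·25.3221+(1−p*)·0.0000)/1.05=8.3311; Δ=(25.3221−0.0000)/(166.3800−101.4800)=0.3902; B=V−Δ·S=-37.7091
Each (Δ,B) replicates both successor values, so the strategy is self-financing and V0 is arbitrage-free.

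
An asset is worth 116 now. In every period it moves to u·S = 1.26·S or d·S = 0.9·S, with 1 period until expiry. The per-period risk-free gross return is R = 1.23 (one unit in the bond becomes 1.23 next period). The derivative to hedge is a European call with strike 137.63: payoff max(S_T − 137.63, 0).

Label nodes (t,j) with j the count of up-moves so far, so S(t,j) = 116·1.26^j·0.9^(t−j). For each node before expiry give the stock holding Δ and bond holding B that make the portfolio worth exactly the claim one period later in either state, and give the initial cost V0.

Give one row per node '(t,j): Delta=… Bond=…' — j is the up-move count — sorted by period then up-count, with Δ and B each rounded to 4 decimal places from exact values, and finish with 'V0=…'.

The replicating-portfolio and risk-neutral prices coincide; use p* = (1.23−0.9)/(1.26−0.9) = 0.9167 for the latter.
Terminal payoffs: V(1,0)=0.0000, V(1,1)=8.5300
Node (0,0) S=116.0000: V=(p*·8.5300+(1−p*)·0.0000)/1.23=6.3570; Δ=(8.5300−0.0000)/(146.1600−104.4000)=0.2043; B=V−Δ·S=-17.3374
The time-0 hedge costs 6.3570, which is the no-arbitrage price.

(0,0): Delta=0.2043 Bond=-17.3374
V0=6.3570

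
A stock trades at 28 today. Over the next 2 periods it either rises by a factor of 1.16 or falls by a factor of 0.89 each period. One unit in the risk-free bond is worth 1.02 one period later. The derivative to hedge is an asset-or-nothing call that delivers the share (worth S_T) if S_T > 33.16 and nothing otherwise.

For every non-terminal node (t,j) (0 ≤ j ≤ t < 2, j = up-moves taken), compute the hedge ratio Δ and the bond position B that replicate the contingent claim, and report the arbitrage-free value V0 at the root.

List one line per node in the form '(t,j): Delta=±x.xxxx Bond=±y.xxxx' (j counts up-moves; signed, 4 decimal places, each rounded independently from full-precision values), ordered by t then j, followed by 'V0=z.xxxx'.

Risk-neutral probability p* = (R−d)/(u−d) = (1.02−0.89)/(1.16−0.89) = 0.4815.
Terminal values V(2,·): V(2,0)=0.0000, V(2,1)=0.0000, V(2,2)=37.6768
(1,0): S=24.9200. Δ = (V_up−V_dn)/(S_up−S_dn) = (0.0000−0.0000)/(28.9072−22.1788) = 0.0000. V = [p*·0.0000 + (1−p*)·0.0000]/1.02 = 0.0000. B = V − Δ·S = 0.0000.
(1,1): S=32.4800. Δ = (V_up−V_dn)/(S_up−S_dn) = (37.6768−0.0000)/(37.6768−28.9072) = 4.2963. V = [p*·37.6768 + (1−p*)·0.0000]/1.02 = 17.7850. B = V − Δ·S = -121.7587.
(0,0): S=28.0000. Δ = (V_up−V_dn)/(S_up−S_dn) = (17.7850−0.0000)/(32.4800−24.9200) = 2.3525. V = [p*·17.7850 + (1−p*)·0.0000]/1.02 = 8.3952. B = V − Δ·S = -57.4751.
Check: Δ(0,0)·S0 + B(0,0) = 8.3952 = V0.

(0,0): Delta=2.3525 Bond=-57.4751
(1,0): Delta=0.0000 Bond=0.0000
(1,1): Delta=4.2963 Bond=-121.7587
V0=8.3952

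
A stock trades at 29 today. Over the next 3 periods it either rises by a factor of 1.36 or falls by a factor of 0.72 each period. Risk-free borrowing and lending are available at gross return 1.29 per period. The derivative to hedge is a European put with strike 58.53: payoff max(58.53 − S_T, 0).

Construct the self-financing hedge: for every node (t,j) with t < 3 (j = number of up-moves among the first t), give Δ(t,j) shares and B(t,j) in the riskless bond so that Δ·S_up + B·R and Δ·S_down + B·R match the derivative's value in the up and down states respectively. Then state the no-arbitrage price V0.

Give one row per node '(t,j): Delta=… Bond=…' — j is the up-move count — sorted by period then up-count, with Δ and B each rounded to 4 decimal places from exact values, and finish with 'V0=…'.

Risk-neutral probability p* = (R−d)/(u−d) = (1.29−0.72)/(1.36−0.72) = 0.8906.
Terminal values V(3,·): V(3,0)=47.7058, V(3,1)=38.0843, V(3,2)=19.9104, V(3,3)=0.0000
(2,0): S=15.0336. Δ = (V_up−V_dn)/(S_up−S_dn) = (38.0843−47.7058)/(20.4457−10.8242) = -1.0000. V = [p*·38.0843 + (1−p*)·47.7058]/1.29 = 30.3385. B = V − Δ·S = 45.3721.
(2,1): S=28.3968. Δ = (V_up−V_dn)/(S_up−S_dn) = (19.9104−38.0843)/(38.6196−20.4457) = -1.0000. V = [p*·19.9104 + (1−p*)·38.0843]/1.29 = 16.9753. B = V − Δ·S = 45.3721.
(2,2): S=53.6384. Δ = (V_up−V_dn)/(S_up−S_dn) = (0.0000−19.9104)/(72.9482−38.6196) = -0.5800. V = [p*·0.0000 + (1−p*)·19.9104]/1.29 = 1.6881. B = V − Δ·S = 32.7981.
(1,0): S=20.8800. Δ = (V_up−V_dn)/(S_up−S_dn) = (16.9753−30.3385)/(28.3968−15.0336) = -1.0000. V = [p*·16.9753 + (1−p*)·30.3385]/1.29 = 14.2922. B = V − Δ·S = 35.1722.
(1,1): S=39.4400. Δ = (V_up−V_dn)/(S_up−S_dn) = (1.6881−16.9753)/(53.6384−28.3968) = -0.6056. V = [p*·1.6881 + (1−p*)·16.9753]/1.29 = 2.6048. B = V − Δ·S = 26.4910.
(0,0): S=29.0000. Δ = (V_up−V_dn)/(S_up−S_dn) = (2.6048−14.2922)/(39.4400−20.8800) = -0.6297. V = [p*·2.6048 + (1−p*)·14.2922]/1.29 = 3.0101. B = V − Δ·S = 21.2717.
Check: Δ(0,0)·S0 + B(0,0) = 3.0101 = V0.

(0,0): Delta=-0.6297 Bond=21.2717
(1,0): Delta=-1.0000 Bond=35.1722
(1,1): Delta=-0.6056 Bond=26.4910
(2,0): Delta=-1.0000 Bond=45.3721
(2,1): Delta=-1.0000 Bond=45.3721
(2,2): Delta=-0.5800 Bond=32.7981
V0=3.0101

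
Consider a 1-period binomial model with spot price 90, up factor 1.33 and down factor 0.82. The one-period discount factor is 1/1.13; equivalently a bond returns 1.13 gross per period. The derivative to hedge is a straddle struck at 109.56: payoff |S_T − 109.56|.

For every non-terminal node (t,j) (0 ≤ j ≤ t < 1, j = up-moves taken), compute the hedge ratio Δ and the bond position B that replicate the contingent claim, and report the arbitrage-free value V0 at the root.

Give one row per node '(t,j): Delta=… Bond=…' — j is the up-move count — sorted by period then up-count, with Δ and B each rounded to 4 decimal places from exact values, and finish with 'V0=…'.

Risk-neutral probability p* = (R−d)/(u−d) = (1.13−0.82)/(1.33−0.82) = 0.6078.
At expiry t=1: V(1,0)=35.7600, V(1,1)=10.1400
(0,0): S=90.0000. Δ = (V_up−V_dn)/(S_up−S_dn) = (10.1400−35.7600)/(119.7000−73.8000) = -0.5582. V = [p*·10.1400 + (1−p*)·35.7600]/1.13 = 17.8647. B = V − Δ·S = 68.0999.
Check: Δ(0,0)·S0 + B(0,0) = 17.8647 = V0.

(0,0): Delta=-0.5582 Bond=68.0999
V0=17.8647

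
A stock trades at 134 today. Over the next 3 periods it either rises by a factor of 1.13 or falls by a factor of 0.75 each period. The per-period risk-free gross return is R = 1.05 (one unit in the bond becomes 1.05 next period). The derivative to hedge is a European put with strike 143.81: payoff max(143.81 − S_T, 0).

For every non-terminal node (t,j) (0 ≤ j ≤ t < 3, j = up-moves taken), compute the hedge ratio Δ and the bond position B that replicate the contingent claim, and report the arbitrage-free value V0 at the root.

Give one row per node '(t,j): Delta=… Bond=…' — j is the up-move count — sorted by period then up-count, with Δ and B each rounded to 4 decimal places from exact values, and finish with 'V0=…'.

Since d<R<u, set p* = (R−d)/(u−d) = 0.7895; price each node as the discounted p*-expectation of its children.
Payoff layer (t=3): V(3,0)=87.2788, V(3,1)=58.6363, V(3,2)=15.4816, V(3,3)=0.0000
Node (2,0) S=75.3750: V=(p*·58.6363+(1−p*)·87.2788)/1.05=61.5869; Δ=(58.6363−87.2788)/(85.1737−56.5312)=-1.0000; B=V−Δ·S=136.9619
Node (2,1) S=113.5650: V=(p*·15.4816+(1−p*)·58.6363)/1.05=23.3969; Δ=(15.4816−58.6363)/(128.3284−85.1737)=-1.0000; B=V−Δ·S=136.9619
Node (2,2) S=171.1046: V=(p*·0.0000+(1−p*)·15.4816)/1.05=3.1041; Δ=(0.0000−15.4816)/(193.3482−128.3284)=-0.2381; B=V−Δ·S=43.8450
Node (1,0) S=100.5000: V=(p*·23.3969+(1−p*)·61.5869)/1.05=29.9399; Δ=(23.3969−61.5869)/(113.5650−75.3750)=-1.0000; B=V−Δ·S=130.4399
Node (1,1) S=151.4200: V=(p*·3.1041+(1−p*)·23.3969)/1.05=7.0250; Δ=(3.1041−23.3969)/(171.1046−113.5650)=-0.3527; B=V−Δ·S=60.4272
Node (0,0) S=134.0000: V=(p*·7.0250+(1−p*)·29.9399)/1.05=11.2849; Δ=(7.0250−29.9399)/(151.4200−100.5000)=-0.4500; B=V−Δ·S=71.5873
Each (Δ,B) replicates both successor values, so the strategy is self-financing and V0 is arbitrage-free.

(0,0): Delta=-0.4500 Bond=71.5873
(1,0): Delta=-1.0000 Bond=130.4399
(1,1): Delta=-0.3527 Bond=60.4272
(2,0): Delta=-1.0000 Bond=136.9619
(2,1): Delta=-1.0000 Bond=136.9619
(2,2): Delta=-0.2381 Bond=43.8450
V0=11.2849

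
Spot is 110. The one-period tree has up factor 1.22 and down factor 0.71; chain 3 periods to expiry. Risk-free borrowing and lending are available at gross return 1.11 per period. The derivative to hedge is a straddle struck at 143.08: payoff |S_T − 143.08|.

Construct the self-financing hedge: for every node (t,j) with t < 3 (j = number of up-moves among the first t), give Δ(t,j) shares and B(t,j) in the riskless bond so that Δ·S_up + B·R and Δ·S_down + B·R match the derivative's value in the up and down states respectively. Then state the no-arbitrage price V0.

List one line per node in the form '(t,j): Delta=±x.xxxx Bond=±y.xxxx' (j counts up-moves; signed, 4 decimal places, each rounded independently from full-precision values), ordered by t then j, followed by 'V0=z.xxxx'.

Under the risk-neutral measure, an up-move has probability p* = (R−d)/(u−d) = 0.7843 and values discount at R = 1.11.
Payoff layer (t=3): V(3,0)=103.7098, V(3,1)=75.4298, V(3,2)=26.8360, V(3,3)=56.6633
  t=2,j=0: stock 55.4510 → up 67.6502 (V=75.4298), down 39.3702 (V=103.7098). Price 73.4499; hedge Δ=-1.0000, bond B=128.9009.
  t=2,j=1: stock 95.2820 → up 116.2440 (V=26.8360), down 67.6502 (V=75.4298). Price 33.6189; hedge Δ=-1.0000, bond B=128.9009.
  t=2,j=2: stock 163.7240 → up 199.7433 (V=56.6633), down 116.2440 (V=26.8360). Price 45.2522; hedge Δ=0.3572, bond B=-13.2327.
  t=1,j=0: stock 78.1000 → up 95.2820 (V=33.6189), down 55.4510 (V=73.4499). Price 38.0269; hedge Δ=-1.0000, bond B=116.1269.
  t=1,j=1: stock 134.2000 → up 163.7240 (V=45.2522), down 95.2820 (V=33.6189). Price 38.5073; hedge Δ=0.1700, bond B=15.6969.
  t=0,j=0: stock 110.0000 → up 134.2000 (V=38.5073), down 78.1000 (V=38.0269). Price 34.5979; hedge Δ=0.0086, bond B=33.6561.
The time-0 hedge costs 34.5979, which is the no-arbitrage price.

(0,0): Delta=0.0086 Bond=33.6561
(1,0): Delta=-1.0000 Bond=116.1269
(1,1): Delta=0.1700 Bond=15.6969
(2,0): Delta=-1.0000 Bond=128.9009
(2,1): Delta=-1.0000 Bond=128.9009
(2,2): Delta=0.3572 Bond=-13.2327
V0=34.5979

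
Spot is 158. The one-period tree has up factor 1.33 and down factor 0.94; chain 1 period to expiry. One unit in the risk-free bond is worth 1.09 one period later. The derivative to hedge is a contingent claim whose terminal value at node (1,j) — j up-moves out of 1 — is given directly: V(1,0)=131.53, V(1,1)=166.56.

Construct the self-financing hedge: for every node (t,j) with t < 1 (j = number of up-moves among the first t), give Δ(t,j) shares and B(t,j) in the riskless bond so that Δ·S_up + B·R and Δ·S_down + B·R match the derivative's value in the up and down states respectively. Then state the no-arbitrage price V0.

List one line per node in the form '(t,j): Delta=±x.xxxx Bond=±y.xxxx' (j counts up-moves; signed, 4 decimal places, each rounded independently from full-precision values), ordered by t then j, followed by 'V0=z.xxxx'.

(0,0): Delta=0.5685 Bond=43.2098
V0=133.0303

No-arbitrage ⇒ martingale measure with p* = (R−d)/(u−d) = 0.3846.
Terminal payoffs: V(1,0)=131.5300, V(1,1)=166.5600
(0,0): S=158.0000. Δ = (V_up−V_dn)/(S_up−S_dn) = (166.5600−131.5300)/(210.1400−148.5200) = 0.5685. V = [p*·166.5600 + (1−p*)·131.5300]/1.09 = 133.0303. B = V − Δ·S = 43.2098.
Root portfolio cost Δ·158+B reproduces V0=133.0303.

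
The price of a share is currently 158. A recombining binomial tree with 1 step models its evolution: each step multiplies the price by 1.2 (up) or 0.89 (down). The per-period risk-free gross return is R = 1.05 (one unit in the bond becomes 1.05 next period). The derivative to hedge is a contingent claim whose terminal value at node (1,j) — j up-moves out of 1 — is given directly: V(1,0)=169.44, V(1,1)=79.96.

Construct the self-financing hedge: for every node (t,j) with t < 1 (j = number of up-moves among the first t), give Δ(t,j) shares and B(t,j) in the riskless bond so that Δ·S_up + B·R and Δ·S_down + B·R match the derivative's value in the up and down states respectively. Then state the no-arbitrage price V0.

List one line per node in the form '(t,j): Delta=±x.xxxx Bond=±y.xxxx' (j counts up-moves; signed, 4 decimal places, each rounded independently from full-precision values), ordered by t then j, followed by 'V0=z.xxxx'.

(0,0): Delta=-1.8269 Bond=406.0326
V0=117.3874

Under the risk-neutral measure, an up-move has probability p* = (R−d)/(u−d) = 0.5161 and values discount at R = 1.05.
Payoff layer (t=1): V(1,0)=169.4400, V(1,1)=79.9600
(0,0): S=158.0000. Δ = (V_up−V_dn)/(S_up−S_dn) = (79.9600−169.4400)/(189.6000−140.6200) = -1.8269. V = [p*·79.9600 + (1−p*)·169.4400]/1.05 = 117.3874. B = V − Δ·S = 406.0326.
Root portfolio cost Δ·158+B reproduces V0=117.3874.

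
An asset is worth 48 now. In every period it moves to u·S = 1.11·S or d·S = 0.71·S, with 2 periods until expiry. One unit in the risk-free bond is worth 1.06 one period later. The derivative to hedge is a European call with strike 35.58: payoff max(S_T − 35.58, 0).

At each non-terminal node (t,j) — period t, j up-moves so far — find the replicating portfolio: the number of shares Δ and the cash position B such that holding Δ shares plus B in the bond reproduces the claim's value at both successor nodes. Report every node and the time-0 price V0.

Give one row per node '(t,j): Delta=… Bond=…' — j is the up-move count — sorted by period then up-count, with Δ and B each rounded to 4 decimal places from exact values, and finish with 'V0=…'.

(0,0): Delta=0.9301 Bond=-28.1519
(1,0): Delta=0.1650 Bond=-3.7657
(1,1): Delta=1.0000 Bond=-33.5660
V0=16.4922

Since d<R<u, set p* = (R−d)/(u−d) = 0.8750; price each node as the discounted p*-expectation of its children.
Terminal payoffs: V(2,0)=0.0000, V(2,1)=2.2488, V(2,2)=23.5608
(1,0): S=34.0800. Δ = (V_up−V_dn)/(S_up−S_dn) = (2.2488−0.0000)/(37.8288−24.1968) = 0.1650. V = [p*·2.2488 + (1−p*)·0.0000]/1.06 = 1.8563. B = V − Δ·S = -3.7657.
(1,1): S=53.2800. Δ = (V_up−V_dn)/(S_up−S_dn) = (23.5608−2.2488)/(59.1408−37.8288) = 1.0000. V = [p*·23.5608 + (1−p*)·2.2488]/1.06 = 19.7140. B = V − Δ·S = -33.5660.
(0,0): S=48.0000. Δ = (V_up−V_dn)/(S_up−S_dn) = (19.7140−1.8563)/(53.2800−34.0800) = 0.9301. V = [p*·19.7140 + (1−p*)·1.8563]/1.06 = 16.4922. B = V − Δ·S = -28.1519.
Check: Δ(0,0)·S0 + B(0,0) = 16.4922 = V0.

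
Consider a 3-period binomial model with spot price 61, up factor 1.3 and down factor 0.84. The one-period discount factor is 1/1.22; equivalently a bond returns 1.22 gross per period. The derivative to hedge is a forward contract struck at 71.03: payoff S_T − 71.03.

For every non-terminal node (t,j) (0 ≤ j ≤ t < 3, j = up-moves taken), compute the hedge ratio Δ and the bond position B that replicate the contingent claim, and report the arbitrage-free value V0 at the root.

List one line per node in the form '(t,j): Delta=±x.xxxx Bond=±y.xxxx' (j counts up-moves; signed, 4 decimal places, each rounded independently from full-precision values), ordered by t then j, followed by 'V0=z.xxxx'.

Since d<R<u, set p* = (R−d)/(u−d) = 0.8261; price each node as the discounted p*-expectation of its children.
Terminal values V(3,·): V(3,0)=-34.8751, V(3,1)=-15.0759, V(3,2)=15.5656, V(3,3)=62.9870
Node (2,0) S=43.0416: V=(p*·-15.0759+(1−p*)·-34.8751)/1.22=-15.1797; Δ=(-15.0759−-34.8751)/(55.9541−36.1549)=1.0000; B=V−Δ·S=-58.2213
Node (2,1) S=66.6120: V=(p*·15.5656+(1−p*)·-15.0759)/1.22=8.3907; Δ=(15.5656−-15.0759)/(86.5956−55.9541)=1.0000; B=V−Δ·S=-58.2213
Node (2,2) S=103.0900: V=(p*·62.9870+(1−p*)·15.5656)/1.22=44.8687; Δ=(62.9870−15.5656)/(134.0170−86.5956)=1.0000; B=V−Δ·S=-58.2213
Node (1,0) S=51.2400: V=(p*·8.3907+(1−p*)·-15.1797)/1.22=3.5176; Δ=(8.3907−-15.1797)/(66.6120−43.0416)=1.0000; B=V−Δ·S=-47.7224
Node (1,1) S=79.3000: V=(p*·44.8687+(1−p*)·8.3907)/1.22=31.5776; Δ=(44.8687−8.3907)/(103.0900−66.6120)=1.0000; B=V−Δ·S=-47.7224
Node (0,0) S=61.0000: V=(p*·31.5776+(1−p*)·3.5176)/1.22=21.8833; Δ=(31.5776−3.5176)/(79.3000−51.2400)=1.0000; B=V−Δ·S=-39.1167
The time-0 hedge costs 21.8833, which is the no-arbitrage price.

(0,0): Delta=1.0000 Bond=-39.1167
(1,0): Delta=1.0000 Bond=-47.7224
(1,1): Delta=1.0000 Bond=-47.7224
(2,0): Delta=1.0000 Bond=-58.2213
(2,1): Delta=1.0000 Bond=-58.2213
(2,2): Delta=1.0000 Bond=-58.2213
V0=21.8833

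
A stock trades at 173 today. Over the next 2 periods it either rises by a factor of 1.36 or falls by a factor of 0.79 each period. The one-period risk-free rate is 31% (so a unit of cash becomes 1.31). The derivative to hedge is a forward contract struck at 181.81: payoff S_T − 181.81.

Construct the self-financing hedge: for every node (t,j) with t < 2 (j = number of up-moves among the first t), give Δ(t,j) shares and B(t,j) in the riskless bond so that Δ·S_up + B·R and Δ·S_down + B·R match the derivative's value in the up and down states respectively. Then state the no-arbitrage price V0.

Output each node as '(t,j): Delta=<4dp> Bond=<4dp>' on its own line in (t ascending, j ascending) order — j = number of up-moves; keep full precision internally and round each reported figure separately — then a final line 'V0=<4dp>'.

(0,0): Delta=1.0000 Bond=-105.9437
(1,0): Delta=1.0000 Bond=-138.7863
(1,1): Delta=1.0000 Bond=-138.7863
V0=67.0563

Since d<R<u, set p* = (R−d)/(u−d) = 0.9123; price each node as the discounted p*-expectation of its children.
Terminal payoffs: V(2,0)=-73.8407, V(2,1)=4.0612, V(2,2)=138.1708
  t=1,j=0: stock 136.6700 → up 185.8712 (V=4.0612), down 107.9693 (V=-73.8407). Price -2.1163; hedge Δ=1.0000, bond B=-138.7863.
  t=1,j=1: stock 235.2800 → up 319.9808 (V=138.1708), down 185.8712 (V=4.0612). Price 96.4937; hedge Δ=1.0000, bond B=-138.7863.
  t=0,j=0: stock 173.0000 → up 235.2800 (V=96.4937), down 136.6700 (V=-2.1163). Price 67.0563; hedge Δ=1.0000, bond B=-105.9437.
Each (Δ,B) replicates both successor values, so the strategy is self-financing and V0 is arbitrage-free.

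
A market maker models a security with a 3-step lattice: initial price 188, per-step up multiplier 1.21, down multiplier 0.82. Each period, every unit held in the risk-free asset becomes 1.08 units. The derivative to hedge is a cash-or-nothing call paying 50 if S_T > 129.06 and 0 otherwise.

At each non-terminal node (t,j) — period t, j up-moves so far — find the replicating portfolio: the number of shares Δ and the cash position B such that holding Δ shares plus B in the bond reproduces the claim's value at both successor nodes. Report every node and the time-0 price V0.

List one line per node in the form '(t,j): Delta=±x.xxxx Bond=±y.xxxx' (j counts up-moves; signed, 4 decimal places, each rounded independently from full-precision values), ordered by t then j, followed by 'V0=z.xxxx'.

(0,0): Delta=0.0650 Bond=26.0087
(1,0): Delta=0.2567 Bond=-1.4655
(1,1): Delta=0.0000 Bond=42.8669
(2,0): Delta=1.0142 Bond=-97.3409
(2,1): Delta=0.0000 Bond=46.2963
(2,2): Delta=0.0000 Bond=46.2963
V0=38.2216

The replicating-portfolio and risk-neutral prices coincide; use p* = (1.08−0.82)/(1.21−0.82) = 0.6667 for the latter.
Terminal payoffs: V(3,0)=0.0000, V(3,1)=50.0000, V(3,2)=50.0000, V(3,3)=50.0000
  t=2,j=0: stock 126.4112 → up 152.9576 (V=50.0000), down 103.6572 (V=0.0000). Price 30.8642; hedge Δ=1.0142, bond B=-97.3409.
  t=2,j=1: stock 186.5336 → up 225.7057 (V=50.0000), down 152.9576 (V=50.0000). Price 46.2963; hedge Δ=0.0000, bond B=46.2963.
  t=2,j=2: stock 275.2508 → up 333.0535 (V=50.0000), down 225.7057 (V=50.0000). Price 46.2963; hedge Δ=0.0000, bond B=46.2963.
  t=1,j=0: stock 154.1600 → up 186.5336 (V=46.2963), down 126.4112 (V=30.8642). Price 38.1039; hedge Δ=0.2567, bond B=-1.4655.
  t=1,j=1: stock 227.4800 → up 275.2508 (V=46.2963), down 186.5336 (V=46.2963). Price 42.8669; hedge Δ=0.0000, bond B=42.8669.
  t=0,j=0: stock 188.0000 → up 227.4800 (V=42.8669), down 154.1600 (V=38.1039). Price 38.2216; hedge Δ=0.0650, bond B=26.0087.
The time-0 hedge costs 38.2216, which is the no-arbitrage price.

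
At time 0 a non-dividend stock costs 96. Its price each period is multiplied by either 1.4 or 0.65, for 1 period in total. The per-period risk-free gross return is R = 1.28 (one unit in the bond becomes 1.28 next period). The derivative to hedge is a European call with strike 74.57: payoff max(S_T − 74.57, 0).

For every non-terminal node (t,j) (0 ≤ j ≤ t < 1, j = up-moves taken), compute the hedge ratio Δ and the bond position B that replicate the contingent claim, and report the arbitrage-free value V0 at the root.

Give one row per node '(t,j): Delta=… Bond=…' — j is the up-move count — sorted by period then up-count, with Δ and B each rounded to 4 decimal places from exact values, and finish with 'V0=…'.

(0,0): Delta=0.8310 Bond=-40.5099
V0=39.2634

No-arbitrage ⇒ martingale measure with p* = (R−d)/(u−d) = 0.8400.
At expiry t=1: V(1,0)=0.0000, V(1,1)=59.8300
  t=0,j=0: stock 96.0000 → up 134.4000 (V=59.8300), down 62.4000 (V=0.0000). Price 39.2634; hedge Δ=0.8310, bond B=-40.5099.
Each (Δ,B) replicates both successor values, so the strategy is self-financing and V0 is arbitrage-free.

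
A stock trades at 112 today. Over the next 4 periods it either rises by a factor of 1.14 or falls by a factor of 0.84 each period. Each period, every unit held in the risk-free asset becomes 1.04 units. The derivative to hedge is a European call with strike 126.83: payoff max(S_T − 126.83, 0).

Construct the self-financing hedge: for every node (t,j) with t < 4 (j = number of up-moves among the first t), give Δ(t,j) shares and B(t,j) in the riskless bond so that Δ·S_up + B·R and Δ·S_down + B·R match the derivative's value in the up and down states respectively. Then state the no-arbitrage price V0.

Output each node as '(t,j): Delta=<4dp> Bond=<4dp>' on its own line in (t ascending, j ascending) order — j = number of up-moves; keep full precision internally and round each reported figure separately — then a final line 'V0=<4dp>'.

(0,0): Delta=0.5379 Bond=-45.4769
(1,0): Delta=0.1828 Bond=-13.8882
(1,1): Delta=0.6687 Bond=-63.9999
(2,0): Delta=0.0000 Bond=0.0000
(2,1): Delta=0.2501 Bond=-21.6656
(2,2): Delta=0.8229 Bond=-89.0071
(3,0): Delta=0.0000 Bond=0.0000
(3,1): Delta=0.0000 Bond=0.0000
(3,2): Delta=0.3422 Bond=-33.7983
(3,3): Delta=1.0000 Bond=-121.9519
V0=14.7644

The replicating-portfolio and risk-neutral prices coincide; use p* = (1.04−0.84)/(1.14−0.84) = 0.6667 for the latter.
Payoff layer (t=4): V(4,0)=0.0000, V(4,1)=0.0000, V(4,2)=0.0000, V(4,3)=12.5537, V(4,4)=62.3335
(3,0): S=66.3828. Δ = (V_up−V_dn)/(S_up−S_dn) = (0.0000−0.0000)/(75.6764−55.7616) = 0.0000. V = [p*·0.0000 + (1−p*)·0.0000]/1.04 = 0.0000. B = V − Δ·S = 0.0000.
(3,1): S=90.0910. Δ = (V_up−V_dn)/(S_up−S_dn) = (0.0000−0.0000)/(102.7037−75.6764) = 0.0000. V = [p*·0.0000 + (1−p*)·0.0000]/1.04 = 0.0000. B = V − Δ·S = 0.0000.
(3,2): S=122.2664. Δ = (V_up−V_dn)/(S_up−S_dn) = (12.5537−0.0000)/(139.3837−102.7037) = 0.3422. V = [p*·12.5537 + (1−p*)·0.0000]/1.04 = 8.0472. B = V − Δ·S = -33.7983.
(3,3): S=165.9329. Δ = (V_up−V_dn)/(S_up−S_dn) = (62.3335−12.5537)/(189.1635−139.3837) = 1.0000. V = [p*·62.3335 + (1−p*)·12.5537]/1.04 = 43.9810. B = V − Δ·S = -121.9519.
(2,0): S=79.0272. Δ = (V_up−V_dn)/(S_up−S_dn) = (0.0000−0.0000)/(90.0910−66.3828) = 0.0000. V = [p*·0.0000 + (1−p*)·0.0000]/1.04 = 0.0000. B = V − Δ·S = 0.0000.
(2,1): S=107.2512. Δ = (V_up−V_dn)/(S_up−S_dn) = (8.0472−0.0000)/(122.2664−90.0910) = 0.2501. V = [p*·8.0472 + (1−p*)·0.0000]/1.04 = 5.1585. B = V − Δ·S = -21.6656.
(2,2): S=145.5552. Δ = (V_up−V_dn)/(S_up−S_dn) = (43.9810−8.0472)/(165.9329−122.2664) = 0.8229. V = [p*·43.9810 + (1−p*)·8.0472]/1.04 = 30.7722. B = V − Δ·S = -89.0071.
(1,0): S=94.0800. Δ = (V_up−V_dn)/(S_up−S_dn) = (5.1585−0.0000)/(107.2512−79.0272) = 0.1828. V = [p*·5.1585 + (1−p*)·0.0000]/1.04 = 3.3067. B = V − Δ·S = -13.8882.
(1,1): S=127.6800. Δ = (V_up−V_dn)/(S_up−S_dn) = (30.7722−5.1585)/(145.5552−107.2512) = 0.6687. V = [p*·30.7722 + (1−p*)·5.1585]/1.04 = 21.3791. B = V − Δ·S = -63.9999.
(0,0): S=112.0000. Δ = (V_up−V_dn)/(S_up−S_dn) = (21.3791−3.3067)/(127.6800−94.0800) = 0.5379. V = [p*·21.3791 + (1−p*)·3.3067]/1.04 = 14.7644. B = V − Δ·S = -45.4769.
Check: Δ(0,0)·S0 + B(0,0) = 14.7644 = V0.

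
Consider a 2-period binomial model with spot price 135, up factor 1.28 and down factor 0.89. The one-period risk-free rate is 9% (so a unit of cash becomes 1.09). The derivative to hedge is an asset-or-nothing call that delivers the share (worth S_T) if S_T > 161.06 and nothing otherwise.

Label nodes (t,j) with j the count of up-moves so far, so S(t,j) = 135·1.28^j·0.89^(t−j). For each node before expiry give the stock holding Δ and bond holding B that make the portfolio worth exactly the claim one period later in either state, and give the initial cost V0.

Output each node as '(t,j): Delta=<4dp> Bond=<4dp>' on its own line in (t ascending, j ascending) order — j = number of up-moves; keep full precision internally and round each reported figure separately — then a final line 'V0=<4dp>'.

(0,0): Delta=1.9765 Bond=-217.8670
(1,0): Delta=0.0000 Bond=0.0000
(1,1): Delta=3.2821 Bond=-463.0764
V0=48.9589

Under the risk-neutral measure, an up-move has probability p* = (R−d)/(u−d) = 0.5128 and values discount at R = 1.09.
Terminal payoffs: V(2,0)=0.0000, V(2,1)=0.0000, V(2,2)=221.1840
  t=1,j=0: stock 120.1500 → up 153.7920 (V=0.0000), down 106.9335 (V=0.0000). Price 0.0000; hedge Δ=0.0000, bond B=0.0000.
  t=1,j=1: stock 172.8000 → up 221.1840 (V=221.1840), down 153.7920 (V=0.0000). Price 104.0621; hedge Δ=3.2821, bond B=-463.0764.
  t=0,j=0: stock 135.0000 → up 172.8000 (V=104.0621), down 120.1500 (V=0.0000). Price 48.9589; hedge Δ=1.9765, bond B=-217.8670.
Self-financing check: at every node Δ·S+B equals the discounted successor values.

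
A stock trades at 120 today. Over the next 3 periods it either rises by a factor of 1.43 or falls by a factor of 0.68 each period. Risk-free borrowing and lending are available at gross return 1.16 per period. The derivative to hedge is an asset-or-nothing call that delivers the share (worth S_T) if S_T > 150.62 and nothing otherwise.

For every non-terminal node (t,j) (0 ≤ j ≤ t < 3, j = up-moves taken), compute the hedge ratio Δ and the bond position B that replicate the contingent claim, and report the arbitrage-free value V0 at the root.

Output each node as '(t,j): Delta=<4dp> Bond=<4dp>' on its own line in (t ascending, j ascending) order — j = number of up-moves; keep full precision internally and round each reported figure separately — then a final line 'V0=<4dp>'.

(0,0): Delta=1.2574 Bond=-44.6631
(1,0): Delta=1.5043 Bond=-71.9571
(1,1): Delta=1.1913 Bond=-40.4759
(2,0): Delta=0.0000 Bond=0.0000
(2,1): Delta=1.9067 Bond=-130.4223
(2,2): Delta=1.0000 Bond=0.0000
V0=106.2228

No-arbitrage ⇒ martingale measure with p* = (R−d)/(u−d) = 0.6400.
Terminal values V(3,·): V(3,0)=0.0000, V(3,1)=0.0000, V(3,2)=166.8638, V(3,3)=350.9048
  t=2,j=0: stock 55.4880 → up 79.3478 (V=0.0000), down 37.7318 (V=0.0000). Price 0.0000; hedge Δ=0.0000, bond B=0.0000.
  t=2,j=1: stock 116.6880 → up 166.8638 (V=166.8638), down 79.3478 (V=0.0000). Price 92.0628; hedge Δ=1.9067, bond B=-130.4223.
  t=2,j=2: stock 245.3880 → up 350.9048 (V=350.9048), down 166.8638 (V=166.8638). Price 245.3880; hedge Δ=1.0000, bond B=0.0000.
  t=1,j=0: stock 81.6000 → up 116.6880 (V=92.0628), down 55.4880 (V=0.0000). Price 50.7933; hedge Δ=1.5043, bond B=-71.9571.
  t=1,j=1: stock 171.6000 → up 245.3880 (V=245.3880), down 116.6880 (V=92.0628). Price 163.9577; hedge Δ=1.1913, bond B=-40.4759.
  t=0,j=0: stock 120.0000 → up 171.6000 (V=163.9577), down 81.6000 (V=50.7933). Price 106.2228; hedge Δ=1.2574, bond B=-44.6631.
The time-0 hedge costs 106.2228, which is the no-arbitrage price.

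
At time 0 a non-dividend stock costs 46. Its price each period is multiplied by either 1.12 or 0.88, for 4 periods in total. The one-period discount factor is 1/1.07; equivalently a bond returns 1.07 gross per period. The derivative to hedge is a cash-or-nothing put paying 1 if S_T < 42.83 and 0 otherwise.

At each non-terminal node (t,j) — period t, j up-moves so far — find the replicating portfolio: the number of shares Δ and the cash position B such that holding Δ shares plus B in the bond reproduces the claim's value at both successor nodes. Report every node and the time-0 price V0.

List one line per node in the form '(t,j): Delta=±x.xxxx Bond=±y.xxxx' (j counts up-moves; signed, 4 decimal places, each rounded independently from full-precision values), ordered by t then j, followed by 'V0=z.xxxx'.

Risk-neutral probability p* = (R−d)/(u−d) = (1.07−0.88)/(1.12−0.88) = 0.7917.
At expiry t=4: V(4,0)=1.0000, V(4,1)=1.0000, V(4,2)=0.0000, V(4,3)=0.0000, V(4,4)=0.0000
(3,0): S=31.3477. Δ = (V_up−V_dn)/(S_up−S_dn) = (1.0000−1.0000)/(35.1094−27.5860) = 0.0000. V = [p*·1.0000 + (1−p*)·1.0000]/1.07 = 0.9346. B = V − Δ·S = 0.9346.
(3,1): S=39.8971. Δ = (V_up−V_dn)/(S_up−S_dn) = (0.0000−1.0000)/(44.6847−35.1094) = -0.1044. V = [p*·0.0000 + (1−p*)·1.0000]/1.07 = 0.1947. B = V − Δ·S = 4.3614.
(3,2): S=50.7781. Δ = (V_up−V_dn)/(S_up−S_dn) = (0.0000−0.0000)/(56.8715−44.6847) = 0.0000. V = [p*·0.0000 + (1−p*)·0.0000]/1.07 = 0.0000. B = V − Δ·S = 0.0000.
(3,3): S=64.6267. Δ = (V_up−V_dn)/(S_up−S_dn) = (0.0000−0.0000)/(72.3819−56.8715) = 0.0000. V = [p*·0.0000 + (1−p*)·0.0000]/1.07 = 0.0000. B = V − Δ·S = 0.0000.
(2,0): S=35.6224. Δ = (V_up−V_dn)/(S_up−S_dn) = (0.1947−0.9346)/(39.8971−31.3477) = -0.0865. V = [p*·0.1947 + (1−p*)·0.9346]/1.07 = 0.3260. B = V − Δ·S = 3.4088.
(2,1): S=45.3376. Δ = (V_up−V_dn)/(S_up−S_dn) = (0.0000−0.1947)/(50.7781−39.8971) = -0.0179. V = [p*·0.0000 + (1−p*)·0.1947]/1.07 = 0.0379. B = V − Δ·S = 0.8492.
(2,2): S=57.7024. Δ = (V_up−V_dn)/(S_up−S_dn) = (0.0000−0.0000)/(64.6267−50.7781) = 0.0000. V = [p*·0.0000 + (1−p*)·0.0000]/1.07 = 0.0000. B = V − Δ·S = 0.0000.
(1,0): S=40.4800. Δ = (V_up−V_dn)/(S_up−S_dn) = (0.0379−0.3260)/(45.3376−35.6224) = -0.0297. V = [p*·0.0379 + (1−p*)·0.3260]/1.07 = 0.0915. B = V − Δ·S = 1.2920.
(1,1): S=51.5200. Δ = (V_up−V_dn)/(S_up−S_dn) = (0.0000−0.0379)/(57.7024−45.3376) = -0.0031. V = [p*·0.0000 + (1−p*)·0.0379]/1.07 = 0.0074. B = V − Δ·S = 0.1653.
(0,0): S=46.0000. Δ = (V_up−V_dn)/(S_up−S_dn) = (0.0074−0.0915)/(51.5200−40.4800) = -0.0076. V = [p*·0.0074 + (1−p*)·0.0915]/1.07 = 0.0233. B = V − Δ·S = 0.3739.
Root portfolio cost Δ·46+B reproduces V0=0.0233.

(0,0): Delta=-0.0076 Bond=0.3739
(1,0): Delta=-0.0297 Bond=1.2920
(1,1): Delta=-0.0031 Bond=0.1653
(2,0): Delta=-0.0865 Bond=3.4088
(2,1): Delta=-0.0179 Bond=0.8492
(2,2): Delta=0.0000 Bond=0.0000
(3,0): Delta=0.0000 Bond=0.9346
(3,1): Delta=-0.1044 Bond=4.3614
(3,2): Delta=0.0000 Bond=0.0000
(3,3): Delta=0.0000 Bond=0.0000
V0=0.0233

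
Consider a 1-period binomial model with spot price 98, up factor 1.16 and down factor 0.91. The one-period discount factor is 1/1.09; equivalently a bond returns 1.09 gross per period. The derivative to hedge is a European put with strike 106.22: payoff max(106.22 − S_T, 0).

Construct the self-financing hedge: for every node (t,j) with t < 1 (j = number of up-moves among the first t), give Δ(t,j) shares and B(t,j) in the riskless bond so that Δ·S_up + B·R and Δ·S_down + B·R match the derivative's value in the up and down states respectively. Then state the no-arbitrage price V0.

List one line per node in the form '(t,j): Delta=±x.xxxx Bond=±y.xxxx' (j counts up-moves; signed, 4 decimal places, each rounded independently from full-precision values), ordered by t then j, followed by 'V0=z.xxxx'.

(0,0): Delta=-0.6955 Bond=72.5372
V0=4.3772

The replicating-portfolio and risk-neutral prices coincide; use p* = (1.09−0.91)/(1.16−0.91) = 0.7200 for the latter.
At expiry t=1: V(1,0)=17.0400, V(1,1)=0.0000
  t=0,j=0: stock 98.0000 → up 113.6800 (V=0.0000), down 89.1800 (V=17.0400). Price 4.3772; hedge Δ=-0.6955, bond B=72.5372.
Root portfolio cost Δ·98+B reproduces V0=4.3772.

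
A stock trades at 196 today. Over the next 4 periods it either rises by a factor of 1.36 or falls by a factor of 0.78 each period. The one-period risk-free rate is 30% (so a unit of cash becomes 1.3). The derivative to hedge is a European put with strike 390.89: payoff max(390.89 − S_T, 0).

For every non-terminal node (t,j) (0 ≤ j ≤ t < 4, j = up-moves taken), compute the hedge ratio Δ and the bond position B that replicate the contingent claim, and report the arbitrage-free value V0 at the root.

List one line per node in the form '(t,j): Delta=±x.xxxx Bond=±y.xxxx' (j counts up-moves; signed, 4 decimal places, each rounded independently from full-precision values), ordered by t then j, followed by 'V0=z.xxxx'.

(0,0): Delta=-0.1931 Bond=41.9753
(1,0): Delta=-1.0000 Bond=177.9199
(1,1): Delta=-0.1397 Bond=40.3349
(2,0): Delta=-1.0000 Bond=231.2959
(2,1): Delta=-1.0000 Bond=231.2959
(2,2): Delta=-0.0828 Bond=31.7977
(3,0): Delta=-1.0000 Bond=300.6846
(3,1): Delta=-1.0000 Bond=300.6846
(3,2): Delta=-1.0000 Bond=300.6846
(3,3): Delta=-0.0221 Bond=11.4123
V0=4.1189

No-arbitrage ⇒ martingale measure with p* = (R−d)/(u−d) = 0.8966.
At expiry t=4: V(4,0)=318.3405, V(4,1)=264.3934, V(4,2)=170.3319, V(4,3)=6.3271, V(4,4)=0.0000
(3,0): S=93.0122. Δ = (V_up−V_dn)/(S_up−S_dn) = (264.3934−318.3405)/(126.4966−72.5495) = -1.0000. V = [p*·264.3934 + (1−p*)·318.3405]/1.3 = 207.6724. B = V − Δ·S = 300.6846.
(3,1): S=162.1751. Δ = (V_up−V_dn)/(S_up−S_dn) = (170.3319−264.3934)/(220.5581−126.4966) = -1.0000. V = [p*·170.3319 + (1−p*)·264.3934]/1.3 = 138.5095. B = V − Δ·S = 300.6846.
(3,2): S=282.7668. Δ = (V_up−V_dn)/(S_up−S_dn) = (6.3271−170.3319)/(384.5629−220.5581) = -1.0000. V = [p*·6.3271 + (1−p*)·170.3319]/1.3 = 17.9178. B = V − Δ·S = 300.6846.
(3,3): S=493.0294. Δ = (V_up−V_dn)/(S_up−S_dn) = (0.0000−6.3271)/(670.5200−384.5629) = -0.0221. V = [p*·0.0000 + (1−p*)·6.3271]/1.3 = 0.5035. B = V − Δ·S = 11.4123.
(2,0): S=119.2464. Δ = (V_up−V_dn)/(S_up−S_dn) = (138.5095−207.6724)/(162.1751−93.0122) = -1.0000. V = [p*·138.5095 + (1−p*)·207.6724]/1.3 = 112.0495. B = V − Δ·S = 231.2959.
(2,1): S=207.9168. Δ = (V_up−V_dn)/(S_up−S_dn) = (17.9178−138.5095)/(282.7668−162.1751) = -1.0000. V = [p*·17.9178 + (1−p*)·138.5095]/1.3 = 23.3791. B = V − Δ·S = 231.2959.
(2,2): S=362.5216. Δ = (V_up−V_dn)/(S_up−S_dn) = (0.5035−17.9178)/(493.0294−282.7668) = -0.0828. V = [p*·0.5035 + (1−p*)·17.9178]/1.3 = 1.7730. B = V − Δ·S = 31.7977.
(1,0): S=152.8800. Δ = (V_up−V_dn)/(S_up−S_dn) = (23.3791−112.0495)/(207.9168−119.2464) = -1.0000. V = [p*·23.3791 + (1−p*)·112.0495]/1.3 = 25.0399. B = V − Δ·S = 177.9199.
(1,1): S=266.5600. Δ = (V_up−V_dn)/(S_up−S_dn) = (1.7730−23.3791)/(362.5216−207.9168) = -0.1397. V = [p*·1.7730 + (1−p*)·23.3791]/1.3 = 3.0832. B = V − Δ·S = 40.3349.
(0,0): S=196.0000. Δ = (V_up−V_dn)/(S_up−S_dn) = (3.0832−25.0399)/(266.5600−152.8800) = -0.1931. V = [p*·3.0832 + (1−p*)·25.0399]/1.3 = 4.1189. B = V − Δ·S = 41.9753.
Check: Δ(0,0)·S0 + B(0,0) = 4.1189 = V0.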